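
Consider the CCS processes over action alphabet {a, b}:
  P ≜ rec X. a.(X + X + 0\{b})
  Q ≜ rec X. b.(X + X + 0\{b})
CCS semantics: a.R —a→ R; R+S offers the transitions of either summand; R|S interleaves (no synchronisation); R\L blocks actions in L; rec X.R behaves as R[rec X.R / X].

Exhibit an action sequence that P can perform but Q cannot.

a

Reachable graph of P (2 states):
  s0 = rec X. a.(X + X + 0\{b}) has moves ··a··> s1
  s1 = (rec X. a.(X + X + 0\{b})) + (rec X. a.(X + X + 0\{b})) + 0\{b} has moves ··a··> s1
Reachable graph of Q (2 states):
  t0 = rec X. b.(X + X + 0\{b}) has moves ··b··> t1
  t1 = (rec X. b.(X + X + 0\{b})) + (rec X. b.(X + X + 0\{b})) + 0\{b} has moves ··b··> t1
Trace ⟨a⟩ through P, begin at {s0}:
  [1] a ⇒ {s1}
  — P admits the full trace.
Trace ⟨a⟩ through Q, begin at {t0}:
  [1] a ⇒ ∅  — Q cannot continue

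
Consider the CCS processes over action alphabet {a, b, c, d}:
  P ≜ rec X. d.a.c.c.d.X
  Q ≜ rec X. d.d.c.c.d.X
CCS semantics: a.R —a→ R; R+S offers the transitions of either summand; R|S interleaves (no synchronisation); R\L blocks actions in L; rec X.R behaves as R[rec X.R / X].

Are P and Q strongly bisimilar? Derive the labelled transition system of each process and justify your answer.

Reachable graph of P (5 states):
  u0 = rec X. d.a.c.c.d.X :: ··d··> u1
  u1 = a.c.c.d.(rec X. d.a.c.c.d.X) :: ··a··> u2
  u2 = c.c.d.(rec X. d.a.c.c.d.X) :: ··c··> u3
  u3 = c.d.(rec X. d.a.c.c.d.X) :: ··c··> u4
  u4 = d.(rec X. d.a.c.c.d.X) :: ··d··> u0
Reachable graph of Q (5 states):
  v0 = rec X. d.d.c.c.d.X :: ··d··> v1
  v1 = d.c.c.d.(rec X. d.d.c.c.d.X) :: ··d··> v2
  v2 = c.c.d.(rec X. d.d.c.c.d.X) :: ··c··> v3
  v3 = c.d.(rec X. d.d.c.c.d.X) :: ··c··> v4
  v4 = d.(rec X. d.d.c.c.d.X) :: ··d··> v0
Partition-refinement fixed point:
  B0 = {u0}
  B1 = {u1}
  B2 = {u2}
  B3 = {u3}
  B4 = {u4}
  B5 = {v0}
  B6 = {v1}
  B7 = {v2}
  B8 = {v3}
  B9 = {v4}
u0 ∈ B0, v0 ∈ B5 → different blocks

not bisimilar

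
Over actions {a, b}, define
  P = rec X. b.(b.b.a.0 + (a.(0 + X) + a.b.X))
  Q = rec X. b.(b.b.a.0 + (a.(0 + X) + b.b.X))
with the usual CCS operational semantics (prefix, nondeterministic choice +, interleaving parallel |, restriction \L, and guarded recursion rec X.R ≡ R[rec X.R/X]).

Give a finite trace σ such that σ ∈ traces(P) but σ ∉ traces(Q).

babba

P's transition system — 7 states:
  s0 = rec X. b.(b.b.a.0 + (a.(0 + X) + a.b.X)) :: ··b··> s1
  s1 = b.b.a.0 + (a.(0 + (rec X. b.(b.b.a.0 + (a.(0 + X) + a.b.X)))) + a.b.(rec X. b.(b.b.a.0 + (a.(0 + X) + a.b.X)))) :: ··a··> s2, ··a··> s3, ··b··> s4
  s2 = 0 + (rec X. b.(b.b.a.0 + (a.(0 + X) + a.b.X))) :: ··b··> s1
  s3 = b.(rec X. b.(b.b.a.0 + (a.(0 + X) + a.b.X))) :: ··b··> s0
  s4 = b.a.0 :: ··b··> s5
  s5 = a.0 :: ··a··> s6
  s6 = 0 :: ∅
Q's transition system — 7 states:
  t0 = rec X. b.(b.b.a.0 + (a.(0 + X) + b.b.X)) :: ··b··> t1
  t1 = b.b.a.0 + (a.(0 + (rec X. b.(b.b.a.0 + (a.(0 + X) + b.b.X)))) + b.b.(rec X. b.(b.b.a.0 + (a.(0 + X) + b.b.X)))) :: ··a··> t2, ··b··> t3, ··b··> t4
  t2 = 0 + (rec X. b.(b.b.a.0 + (a.(0 + X) + b.b.X))) :: ··b··> t1
  t3 = b.(rec X. b.(b.b.a.0 + (a.(0 + X) + b.b.X))) :: ··b··> t0
  t4 = b.a.0 :: ··b··> t5
  t5 = a.0 :: ··a··> t6
  t6 = 0 :: ∅
Trace ⟨babba⟩ through P, begin at {s0}:
  [1] b ⇒ {s1}
  [2] a ⇒ {s2, s3}
  [3] b ⇒ {s0, s1}
  [4] b ⇒ {s1, s4}
  [5] a ⇒ {s2, s3}
  ✓ P
Trace ⟨babba⟩ through Q, begin at {t0}:
  [1] b ⇒ {t1}
  [2] a ⇒ {t2}
  [3] b ⇒ {t1}
  [4] b ⇒ {t3, t4}
  [5] a ⇒ ∅  — Q cannot continue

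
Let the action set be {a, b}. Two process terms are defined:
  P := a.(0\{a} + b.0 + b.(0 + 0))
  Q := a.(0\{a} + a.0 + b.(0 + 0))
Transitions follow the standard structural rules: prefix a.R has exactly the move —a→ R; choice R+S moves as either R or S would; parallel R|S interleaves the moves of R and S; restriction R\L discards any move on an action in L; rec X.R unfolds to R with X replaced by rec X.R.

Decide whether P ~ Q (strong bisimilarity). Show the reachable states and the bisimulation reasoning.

Reachable graph of P (4 states):
  m0 = a.(0\{a} + b.0 + b.(0 + 0)) :: —a→ m1
  m1 = 0\{a} + b.0 + b.(0 + 0) :: —b→ m2, —b→ m3
  m2 = 0 :: (no moves)
  m3 = 0 + 0 :: (no moves)
Reachable graph of Q (4 states):
  n0 = a.(0\{a} + a.0 + b.(0 + 0)) :: —a→ n1
  n1 = 0\{a} + a.0 + b.(0 + 0) :: —a→ n2, —b→ n3
  n2 = 0 :: (no moves)
  n3 = 0 + 0 :: (no moves)
Partition-refinement fixed point:
  B0 = {m0}
  B1 = {m1}
  B2 = {m2, m3, n2, n3}
  B3 = {n0}
  B4 = {n1}
m0 ∈ B0, n0 ∈ B3 → different blocks

not bisimilar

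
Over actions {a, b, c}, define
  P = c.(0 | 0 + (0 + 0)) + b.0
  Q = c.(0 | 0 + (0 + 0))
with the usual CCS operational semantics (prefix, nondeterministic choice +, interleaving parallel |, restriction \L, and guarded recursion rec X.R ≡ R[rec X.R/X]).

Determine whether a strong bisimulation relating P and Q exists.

not bisimilar

LTS(P): 3 reachable states
  u0 = c.(0 | 0 + (0 + 0)) + b.0 :: ··b··> u1, ··c··> u2
  u1 = 0 :: ·
  u2 = 0 | 0 + (0 + 0) :: ·
LTS(Q): 2 reachable states
  v0 = c.(0 | 0 + (0 + 0)) :: ··c··> v1
  v1 = 0 | 0 + (0 + 0) :: ·
Coarsest stable partition (strong bisimilarity classes):
  B0 = {u0}
  B1 = {u1, u2, v1}
  B2 = {v0}
u0 ∈ B0, v0 ∈ B2 → different blocks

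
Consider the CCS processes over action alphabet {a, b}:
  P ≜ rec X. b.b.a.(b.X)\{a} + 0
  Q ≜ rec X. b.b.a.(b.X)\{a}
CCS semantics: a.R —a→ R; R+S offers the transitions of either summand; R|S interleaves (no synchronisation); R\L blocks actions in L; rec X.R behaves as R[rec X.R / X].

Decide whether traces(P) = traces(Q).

P's transition system — 7 states:
  u0 = rec X. b.b.a.(b.X)\{a} + 0 :: --b--▸ u1
  u1 = b.a.(b.(rec X. b.b.a.(b.X)\{a} + 0))\{a} :: --b--▸ u2
  u2 = a.(b.(rec X. b.b.a.(b.X)\{a} + 0))\{a} :: --a--▸ u3
  u3 = (b.(rec X. b.b.a.(b.X)\{a} + 0))\{a} :: --b--▸ u4
  u4 = (rec X. b.b.a.(b.X)\{a} + 0)\{a} :: --b--▸ u5
  u5 = (b.a.(b.(rec X. b.b.a.(b.X)\{a} + 0))\{a})\{a} :: --b--▸ u6
  u6 = (a.(b.(rec X. b.b.a.(b.X)\{a} + 0))\{a})\{a} :: (no moves)
Q's transition system — 7 states:
  v0 = rec X. b.b.a.(b.X)\{a} :: --b--▸ v1
  v1 = b.a.(b.(rec X. b.b.a.(b.X)\{a}))\{a} :: --b--▸ v2
  v2 = a.(b.(rec X. b.b.a.(b.X)\{a}))\{a} :: --a--▸ v3
  v3 = (b.(rec X. b.b.a.(b.X)\{a}))\{a} :: --b--▸ v4
  v4 = (rec X. b.b.a.(b.X)\{a})\{a} :: --b--▸ v5
  v5 = (b.a.(b.(rec X. b.b.a.(b.X)\{a}))\{a})\{a} :: --b--▸ v6
  v6 = (a.(b.(rec X. b.b.a.(b.X)\{a}))\{a})\{a} :: (no moves)
Bisimilarity quotient blocks:
  B0 = {u0, v0}
  B1 = {u1, v1}
  B2 = {u2, v2}
  B3 = {u3, v3}
  B4 = {u4, v4}
  B5 = {u5, v5}
  B6 = {u6, v6}
u0 ∈ B0, v0 ∈ B0 → same block
Bisimilar ⇒ trace-equivalent.

traces(P) = traces(Q)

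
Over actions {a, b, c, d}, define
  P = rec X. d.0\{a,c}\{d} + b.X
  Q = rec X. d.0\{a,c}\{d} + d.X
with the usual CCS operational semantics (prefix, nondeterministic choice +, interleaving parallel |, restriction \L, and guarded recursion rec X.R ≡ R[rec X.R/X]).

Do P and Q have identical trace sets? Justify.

trace-distinct — witness ⟨b⟩

Reachable graph of P (2 states):
  s0 = rec X. d.0\{a,c}\{d} + b.X has moves -b-> s0, -d-> s1
  s1 = 0\{a,c}\{d} has moves deadlocked
Reachable graph of Q (2 states):
  t0 = rec X. d.0\{a,c}\{d} + d.X has moves -d-> t0, -d-> t1
  t1 = 0\{a,c}\{d} has moves deadlocked
Run σ = ⟨b⟩ on P: start {s0}
  [1] b ⇒ {s0}
  — P admits the full trace.
Run σ = ⟨b⟩ on Q: start {t0}
  [1] b ⇒ no successor for Q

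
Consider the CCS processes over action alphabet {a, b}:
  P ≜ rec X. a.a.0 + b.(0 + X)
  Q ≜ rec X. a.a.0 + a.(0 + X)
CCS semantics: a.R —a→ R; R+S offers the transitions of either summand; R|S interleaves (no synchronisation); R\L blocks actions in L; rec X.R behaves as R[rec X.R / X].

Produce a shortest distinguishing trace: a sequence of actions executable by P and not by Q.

b

LTS(P): 4 reachable states
  s0 = rec X. a.a.0 + b.(0 + X) :: =a=> s1, =b=> s2
  s1 = a.0 :: =a=> s3
  s2 = 0 + (rec X. a.a.0 + b.(0 + X)) :: =a=> s1, =b=> s2
  s3 = 0 :: deadlocked
LTS(Q): 4 reachable states
  t0 = rec X. a.a.0 + a.(0 + X) :: =a=> t1, =a=> t2
  t1 = 0 + (rec X. a.a.0 + a.(0 + X)) :: =a=> t1, =a=> t2
  t2 = a.0 :: =a=> t3
  t3 = 0 :: deadlocked
Trace ⟨b⟩ through P, begin at {s0}:
  after b @ step 1: {s2}
  ✓ P
Trace ⟨b⟩ through Q, begin at {t0}:
  after b @ step 1: no successor for Q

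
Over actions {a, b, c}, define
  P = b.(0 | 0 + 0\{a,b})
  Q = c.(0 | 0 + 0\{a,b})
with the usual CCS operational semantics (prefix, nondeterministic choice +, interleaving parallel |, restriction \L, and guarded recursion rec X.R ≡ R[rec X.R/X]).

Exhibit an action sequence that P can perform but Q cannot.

b

LTS(P): 2 reachable states
  p0 = b.(0 | 0 + 0\{a,b}) :: --b--▸ p1
  p1 = 0 | 0 + 0\{a,b} :: (no moves)
LTS(Q): 2 reachable states
  q0 = c.(0 | 0 + 0\{a,b}) :: --c--▸ q1
  q1 = 0 | 0 + 0\{a,b} :: (no moves)
Trace ⟨b⟩ through P, begin at {p0}:
  after b @ step 1: {p1}
  P completes σ.
Trace ⟨b⟩ through Q, begin at {q0}:
  after b @ step 1: ∅  — Q cannot continue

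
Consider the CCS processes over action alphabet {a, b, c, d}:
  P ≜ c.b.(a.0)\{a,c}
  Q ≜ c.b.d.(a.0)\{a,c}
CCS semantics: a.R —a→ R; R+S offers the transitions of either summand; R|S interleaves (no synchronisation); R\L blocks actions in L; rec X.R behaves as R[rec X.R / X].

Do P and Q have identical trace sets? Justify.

LTS(P): 3 reachable states
  p0 = c.b.(a.0)\{a,c} has moves =c=> p1
  p1 = b.(a.0)\{a,c} has moves =b=> p2
  p2 = (a.0)\{a,c} has moves ·
LTS(Q): 4 reachable states
  q0 = c.b.d.(a.0)\{a,c} has moves =c=> q1
  q1 = b.d.(a.0)\{a,c} has moves =b=> q2
  q2 = d.(a.0)\{a,c} has moves =d=> q3
  q3 = (a.0)\{a,c} has moves ·
Run σ = ⟨cbd⟩ on Q: start {q0}
  step 1 (c): {q1}
  step 2 (b): {q2}
  step 3 (d): {q3}
  Q completes σ.
Run σ = ⟨cbd⟩ on P: start {p0}
  step 1 (c): {p1}
  step 2 (b): {p2}
  step 3 (d): ∅ (P stuck)

trace-distinct — witness ⟨cbd⟩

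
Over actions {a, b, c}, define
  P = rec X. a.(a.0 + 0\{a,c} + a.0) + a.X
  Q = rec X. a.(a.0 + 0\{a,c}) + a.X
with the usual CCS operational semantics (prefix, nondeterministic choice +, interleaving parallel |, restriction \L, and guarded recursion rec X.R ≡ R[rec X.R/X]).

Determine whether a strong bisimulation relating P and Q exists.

Reachable graph of P (3 states):
  s0 = rec X. a.(a.0 + 0\{a,c} + a.0) + a.X | -a-> s0, -a-> s1
  s1 = a.0 + 0\{a,c} + a.0 | -a-> s2
  s2 = 0 | ∅
Reachable graph of Q (3 states):
  t0 = rec X. a.(a.0 + 0\{a,c}) + a.X | -a-> t0, -a-> t1
  t1 = a.0 + 0\{a,c} | -a-> t2
  t2 = 0 | ∅
Bisimilarity quotient blocks:
  B0 = {s0, t0}
  B1 = {s1, t1}
  B2 = {s2, t2}
s0 ∈ B0, t0 ∈ B0 → same block

P ~ Q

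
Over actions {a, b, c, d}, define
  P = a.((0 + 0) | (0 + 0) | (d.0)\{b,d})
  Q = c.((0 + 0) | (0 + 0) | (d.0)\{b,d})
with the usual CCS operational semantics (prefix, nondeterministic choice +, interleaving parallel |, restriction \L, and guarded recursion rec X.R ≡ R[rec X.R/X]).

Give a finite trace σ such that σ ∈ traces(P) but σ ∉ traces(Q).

Reachable graph of P (2 states):
  s0 = a.((0 + 0) | (0 + 0) | (d.0)\{b,d}) :: —a→ s1
  s1 = (0 + 0) | (0 + 0) | (d.0)\{b,d} :: stopped
Reachable graph of Q (2 states):
  t0 = c.((0 + 0) | (0 + 0) | (d.0)\{b,d}) :: —c→ t1
  t1 = (0 + 0) | (0 + 0) | (d.0)\{b,d} :: stopped
Run σ = ⟨a⟩ on P: start {s0}
  [1] a ⇒ {s1}
  P completes σ.
Run σ = ⟨a⟩ on Q: start {t0}
  [1] a ⇒ ∅  — Q cannot continue

a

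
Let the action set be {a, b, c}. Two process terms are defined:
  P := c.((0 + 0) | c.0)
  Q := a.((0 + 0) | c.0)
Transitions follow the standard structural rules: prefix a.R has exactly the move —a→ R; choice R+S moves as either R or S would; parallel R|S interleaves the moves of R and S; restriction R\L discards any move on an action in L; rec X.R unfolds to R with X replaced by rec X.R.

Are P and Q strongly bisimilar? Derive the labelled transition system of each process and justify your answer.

not bisimilar

Reachable graph of P (3 states):
  m0 = c.((0 + 0) | c.0) has moves -c-> m1
  m1 = (0 + 0) | c.0 has moves -c-> m2
  m2 = (0 + 0) | 0 has moves stopped
Reachable graph of Q (3 states):
  n0 = a.((0 + 0) | c.0) has moves -a-> n1
  n1 = (0 + 0) | c.0 has moves -c-> n2
  n2 = (0 + 0) | 0 has moves stopped
Partition-refinement fixed point:
  B0 = {m0}
  B1 = {m1, n1}
  B2 = {m2, n2}
  B3 = {n0}
m0 ∈ B0, n0 ∈ B3 → different blocks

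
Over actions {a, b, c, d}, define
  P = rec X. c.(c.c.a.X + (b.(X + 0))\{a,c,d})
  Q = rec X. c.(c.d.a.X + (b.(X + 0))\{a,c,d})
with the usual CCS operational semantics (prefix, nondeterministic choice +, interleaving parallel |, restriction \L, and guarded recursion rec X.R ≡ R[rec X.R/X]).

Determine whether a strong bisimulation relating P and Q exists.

LTS(P): 5 reachable states
  u0 = rec X. c.(c.c.a.X + (b.(X + 0))\{a,c,d}) :: =c=> u1
  u1 = c.c.a.(rec X. c.(c.c.a.X + (b.(X + 0))\{a,c,d})) + (b.((rec X. c.(c.c.a.X + (b.(X + 0))\{a,c,d})) + 0))\{a,c,d} :: =b=> u2, =c=> u3
  u2 = ((rec X. c.(c.c.a.X + (b.(X + 0))\{a,c,d})) + 0)\{a,c,d} :: (no moves)
  u3 = c.a.(rec X. c.(c.c.a.X + (b.(X + 0))\{a,c,d})) :: =c=> u4
  u4 = a.(rec X. c.(c.c.a.X + (b.(X + 0))\{a,c,d})) :: =a=> u0
LTS(Q): 5 reachable states
  v0 = rec X. c.(c.d.a.X + (b.(X + 0))\{a,c,d}) :: =c=> v1
  v1 = c.d.a.(rec X. c.(c.d.a.X + (b.(X + 0))\{a,c,d})) + (b.((rec X. c.(c.d.a.X + (b.(X + 0))\{a,c,d})) + 0))\{a,c,d} :: =b=> v2, =c=> v3
  v2 = ((rec X. c.(c.d.a.X + (b.(X + 0))\{a,c,d})) + 0)\{a,c,d} :: (no moves)
  v3 = d.a.(rec X. c.(c.d.a.X + (b.(X + 0))\{a,c,d})) :: =d=> v4
  v4 = a.(rec X. c.(c.d.a.X + (b.(X + 0))\{a,c,d})) :: =a=> v0
Coarsest stable partition (strong bisimilarity classes):
  B0 = {u0}
  B1 = {u1}
  B2 = {u2, v2}
  B3 = {u3}
  B4 = {u4}
  B5 = {v0}
  B6 = {v1}
  B7 = {v3}
  B8 = {v4}
u0 ∈ B0, v0 ∈ B5 → different blocks

not bisimilar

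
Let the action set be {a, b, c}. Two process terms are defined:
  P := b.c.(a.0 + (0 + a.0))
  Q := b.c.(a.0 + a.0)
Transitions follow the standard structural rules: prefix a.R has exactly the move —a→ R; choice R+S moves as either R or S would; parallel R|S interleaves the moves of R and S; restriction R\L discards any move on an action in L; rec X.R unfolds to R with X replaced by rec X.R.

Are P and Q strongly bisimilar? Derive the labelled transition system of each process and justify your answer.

P ~ Q

P's transition system — 4 states:
  m0 = b.c.(a.0 + (0 + a.0)) | --b--▸ m1
  m1 = c.(a.0 + (0 + a.0)) | --c--▸ m2
  m2 = a.0 + (0 + a.0) | --a--▸ m3
  m3 = 0 | ∅
Q's transition system — 4 states:
  n0 = b.c.(a.0 + a.0) | --b--▸ n1
  n1 = c.(a.0 + a.0) | --c--▸ n2
  n2 = a.0 + a.0 | --a--▸ n3
  n3 = 0 | ∅
Coarsest stable partition (strong bisimilarity classes):
  B0 = {m0, n0}
  B1 = {m1, n1}
  B2 = {m2, n2}
  B3 = {m3, n3}
m0 ∈ B0, n0 ∈ B0 → same block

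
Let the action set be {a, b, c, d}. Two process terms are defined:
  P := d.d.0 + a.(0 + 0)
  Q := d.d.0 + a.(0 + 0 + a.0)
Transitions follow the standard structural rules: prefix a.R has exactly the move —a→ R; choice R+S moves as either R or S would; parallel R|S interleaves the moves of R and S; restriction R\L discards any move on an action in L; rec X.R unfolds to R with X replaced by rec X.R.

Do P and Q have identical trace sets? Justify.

trace-distinct — witness ⟨aa⟩

P's transition system — 4 states:
  u0 = d.d.0 + a.(0 + 0) | --a--▸ u1, --d--▸ u2
  u1 = 0 + 0 | ·
  u2 = d.0 | --d--▸ u3
  u3 = 0 | ·
Q's transition system — 4 states:
  v0 = d.d.0 + a.(0 + 0 + a.0) | --a--▸ v1, --d--▸ v2
  v1 = 0 + 0 + a.0 | --a--▸ v3
  v2 = d.0 | --d--▸ v3
  v3 = 0 | ·
Run σ = ⟨aa⟩ on Q: start {v0}
  step 1 (a): {v1}
  step 2 (a): {v3}
  ✓ Q
Run σ = ⟨aa⟩ on P: start {u0}
  step 1 (a): {u1}
  step 2 (a): ∅  — P cannot continue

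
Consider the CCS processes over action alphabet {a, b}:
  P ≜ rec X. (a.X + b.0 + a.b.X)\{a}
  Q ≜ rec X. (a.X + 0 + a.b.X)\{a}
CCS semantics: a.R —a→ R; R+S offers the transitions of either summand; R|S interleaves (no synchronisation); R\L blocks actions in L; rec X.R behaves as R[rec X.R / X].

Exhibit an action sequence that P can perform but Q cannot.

P's transition system — 2 states:
  u0 = rec X. (a.X + b.0 + a.b.X)\{a} → ··b··> u1
  u1 = 0\{a} → ·
Q's transition system — 1 states:
  v0 = rec X. (a.X + 0 + a.b.X)\{a} → ·
Executing b from P (initial set {u0}):
  after b @ step 1: {u1}
  — P admits the full trace.
Executing b from Q (initial set {v0}):
  after b @ step 1: no successor for Q

b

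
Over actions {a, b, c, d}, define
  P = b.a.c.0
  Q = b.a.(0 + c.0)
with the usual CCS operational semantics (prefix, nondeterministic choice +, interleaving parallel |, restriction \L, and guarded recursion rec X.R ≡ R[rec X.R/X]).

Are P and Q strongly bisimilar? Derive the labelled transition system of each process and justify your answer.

LTS(P): 4 reachable states
  u0 = b.a.c.0 :: -b-> u1
  u1 = a.c.0 :: -a-> u2
  u2 = c.0 :: -c-> u3
  u3 = 0 :: stopped
LTS(Q): 4 reachable states
  v0 = b.a.(0 + c.0) :: -b-> v1
  v1 = a.(0 + c.0) :: -a-> v2
  v2 = 0 + c.0 :: -c-> v3
  v3 = 0 :: stopped
Partition-refinement fixed point:
  B0 = {u0, v0}
  B1 = {u1, v1}
  B2 = {u2, v2}
  B3 = {u3, v3}
u0 ∈ B0, v0 ∈ B0 → same block

YES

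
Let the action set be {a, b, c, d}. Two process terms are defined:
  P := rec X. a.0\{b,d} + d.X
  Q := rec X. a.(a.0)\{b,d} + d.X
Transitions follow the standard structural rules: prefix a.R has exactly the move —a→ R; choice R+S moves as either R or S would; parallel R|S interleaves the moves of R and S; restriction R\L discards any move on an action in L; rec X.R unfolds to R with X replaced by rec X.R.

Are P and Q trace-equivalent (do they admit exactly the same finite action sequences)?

LTS(P): 2 reachable states
  u0 = rec X. a.0\{b,d} + d.X :: --a--▸ u1, --d--▸ u0
  u1 = 0\{b,d} :: ·
LTS(Q): 3 reachable states
  v0 = rec X. a.(a.0)\{b,d} + d.X :: --a--▸ v1, --d--▸ v0
  v1 = (a.0)\{b,d} :: --a--▸ v2
  v2 = 0\{b,d} :: ·
Executing aa from Q (initial set {v0}):
  step 1 (a): {v1}
  step 2 (a): {v2}
  Q completes σ.
Executing aa from P (initial set {u0}):
  step 1 (a): {u1}
  step 2 (a): no successor for P

NO — witness ⟨aa⟩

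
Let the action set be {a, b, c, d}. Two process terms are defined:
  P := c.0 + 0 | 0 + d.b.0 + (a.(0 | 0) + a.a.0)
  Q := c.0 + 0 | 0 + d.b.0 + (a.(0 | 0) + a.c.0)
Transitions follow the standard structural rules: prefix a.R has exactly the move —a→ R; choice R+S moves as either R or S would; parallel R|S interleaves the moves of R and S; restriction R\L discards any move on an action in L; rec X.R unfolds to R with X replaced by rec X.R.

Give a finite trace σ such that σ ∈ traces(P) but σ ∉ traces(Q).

Reachable graph of P (5 states):
  p0 = c.0 + 0 | 0 + d.b.0 + (a.(0 | 0) + a.a.0) :: —a→ p1, —a→ p2, —c→ p3, —d→ p4
  p1 = 0 | 0 :: ·
  p2 = a.0 :: —a→ p3
  p3 = 0 :: ·
  p4 = b.0 :: —b→ p3
Reachable graph of Q (5 states):
  q0 = c.0 + 0 | 0 + d.b.0 + (a.(0 | 0) + a.c.0) :: —a→ q1, —a→ q2, —c→ q3, —d→ q4
  q1 = 0 | 0 :: ·
  q2 = c.0 :: —c→ q3
  q3 = 0 :: ·
  q4 = b.0 :: —b→ q3
Trace ⟨aa⟩ through P, begin at {p0}:
  after a @ step 1: {p1, p2}
  after a @ step 2: {p3}
  P completes σ.
Trace ⟨aa⟩ through Q, begin at {q0}:
  after a @ step 1: {q1, q2}
  after a @ step 2: no successor for Q

aa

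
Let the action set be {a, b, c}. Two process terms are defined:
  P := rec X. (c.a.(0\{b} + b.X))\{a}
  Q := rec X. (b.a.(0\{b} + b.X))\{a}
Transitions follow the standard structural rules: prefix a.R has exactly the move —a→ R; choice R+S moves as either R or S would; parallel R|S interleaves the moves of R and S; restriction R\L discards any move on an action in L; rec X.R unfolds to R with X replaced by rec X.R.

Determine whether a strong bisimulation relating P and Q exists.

not bisimilar

P's transition system — 2 states:
  m0 = rec X. (c.a.(0\{b} + b.X))\{a} ⊢ --c--▸ m1
  m1 = (a.(0\{b} + b.(rec X. (c.a.(0\{b} + b.X))\{a})))\{a} ⊢ stopped
Q's transition system — 2 states:
  n0 = rec X. (b.a.(0\{b} + b.X))\{a} ⊢ --b--▸ n1
  n1 = (a.(0\{b} + b.(rec X. (b.a.(0\{b} + b.X))\{a})))\{a} ⊢ stopped
Bisimilarity quotient blocks:
  B0 = {m0}
  B1 = {m1, n1}
  B2 = {n0}
m0 ∈ B0, n0 ∈ B2 → different blocks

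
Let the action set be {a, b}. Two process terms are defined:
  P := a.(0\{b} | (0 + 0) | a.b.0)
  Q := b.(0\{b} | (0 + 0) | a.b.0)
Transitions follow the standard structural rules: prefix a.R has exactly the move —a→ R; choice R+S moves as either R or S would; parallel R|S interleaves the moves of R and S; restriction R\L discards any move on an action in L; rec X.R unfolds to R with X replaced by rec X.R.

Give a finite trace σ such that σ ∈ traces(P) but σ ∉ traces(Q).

a

LTS(P): 4 reachable states
  u0 = a.(0\{b} | (0 + 0) | a.b.0) :: =a=> u1
  u1 = 0\{b} | (0 + 0) | a.b.0 :: =a=> u2
  u2 = 0\{b} | (0 + 0) | b.0 :: =b=> u3
  u3 = 0\{b} | (0 + 0) | 0 :: ·
LTS(Q): 4 reachable states
  v0 = b.(0\{b} | (0 + 0) | a.b.0) :: =b=> v1
  v1 = 0\{b} | (0 + 0) | a.b.0 :: =a=> v2
  v2 = 0\{b} | (0 + 0) | b.0 :: =b=> v3
  v3 = 0\{b} | (0 + 0) | 0 :: ·
Executing a from P (initial set {u0}):
  [1] a ⇒ {u1}
  ✓ P
Executing a from Q (initial set {v0}):
  [1] a ⇒ ∅  — Q cannot continue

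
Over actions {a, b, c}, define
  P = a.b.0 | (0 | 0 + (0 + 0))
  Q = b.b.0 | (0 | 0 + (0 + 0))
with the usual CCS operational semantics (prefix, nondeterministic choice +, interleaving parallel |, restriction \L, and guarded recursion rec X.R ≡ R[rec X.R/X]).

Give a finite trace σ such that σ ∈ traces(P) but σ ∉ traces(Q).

a

LTS(P): 3 reachable states
  m0 = a.b.0 | (0 | 0 + (0 + 0)) | --a--▸ m1
  m1 = b.0 | (0 | 0 + (0 + 0)) | --b--▸ m2
  m2 = 0 | (0 | 0 + (0 + 0)) | (no moves)
LTS(Q): 3 reachable states
  n0 = b.b.0 | (0 | 0 + (0 + 0)) | --b--▸ n1
  n1 = b.0 | (0 | 0 + (0 + 0)) | --b--▸ n2
  n2 = 0 | (0 | 0 + (0 + 0)) | (no moves)
Executing a from P (initial set {m0}):
  step 1 (a): {m1}
  ✓ P
Executing a from Q (initial set {n0}):
  step 1 (a): no successor for Q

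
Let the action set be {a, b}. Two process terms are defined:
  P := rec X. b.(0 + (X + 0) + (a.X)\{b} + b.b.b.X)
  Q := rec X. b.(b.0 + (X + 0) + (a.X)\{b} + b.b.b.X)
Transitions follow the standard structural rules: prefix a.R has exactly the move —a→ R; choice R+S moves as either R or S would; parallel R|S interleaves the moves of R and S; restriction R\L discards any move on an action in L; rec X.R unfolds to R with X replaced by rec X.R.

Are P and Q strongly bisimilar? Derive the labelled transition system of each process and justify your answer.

LTS(P): 5 reachable states
  m0 = rec X. b.(0 + (X + 0) + (a.X)\{b} + b.b.b.X) has moves --b--▸ m1
  m1 = 0 + ((rec X. b.(0 + (X + 0) + (a.X)\{b} + b.b.b.X)) + 0) + (a.(rec X. b.(0 + (X + 0) + (a.X)\{b} + b.b.b.X)))\{b} + b.b.b.(rec X. b.(0 + (X + 0) + (a.X)\{b} + b.b.b.X)) has moves --a--▸ m2, --b--▸ m1, --b--▸ m3
  m2 = (rec X. b.(0 + (X + 0) + (a.X)\{b} + b.b.b.X))\{b} has moves deadlocked
  m3 = b.b.(rec X. b.(0 + (X + 0) + (a.X)\{b} + b.b.b.X)) has moves --b--▸ m4
  m4 = b.(rec X. b.(0 + (X + 0) + (a.X)\{b} + b.b.b.X)) has moves --b--▸ m0
LTS(Q): 6 reachable states
  n0 = rec X. b.(b.0 + (X + 0) + (a.X)\{b} + b.b.b.X) has moves --b--▸ n1
  n1 = b.0 + ((rec X. b.(b.0 + (X + 0) + (a.X)\{b} + b.b.b.X)) + 0) + (a.(rec X. b.(b.0 + (X + 0) + (a.X)\{b} + b.b.b.X)))\{b} + b.b.b.(rec X. b.(b.0 + (X + 0) + (a.X)\{b} + b.b.b.X)) has moves --a--▸ n2, --b--▸ n1, --b--▸ n3, --b--▸ n4
  n2 = (rec X. b.(b.0 + (X + 0) + (a.X)\{b} + b.b.b.X))\{b} has moves deadlocked
  n3 = 0 has moves deadlocked
  n4 = b.b.(rec X. b.(b.0 + (X + 0) + (a.X)\{b} + b.b.b.X)) has moves --b--▸ n5
  n5 = b.(rec X. b.(b.0 + (X + 0) + (a.X)\{b} + b.b.b.X)) has moves --b--▸ n0
Coarsest stable partition (strong bisimilarity classes):
  B0 = {m0}
  B1 = {m1}
  B2 = {m3}
  B3 = {m4}
  B4 = {m2, n2, n3}
  B5 = {n0}
  B6 = {n1}
  B7 = {n4}
  B8 = {n5}
m0 ∈ B0, n0 ∈ B5 → different blocks

not bisimilar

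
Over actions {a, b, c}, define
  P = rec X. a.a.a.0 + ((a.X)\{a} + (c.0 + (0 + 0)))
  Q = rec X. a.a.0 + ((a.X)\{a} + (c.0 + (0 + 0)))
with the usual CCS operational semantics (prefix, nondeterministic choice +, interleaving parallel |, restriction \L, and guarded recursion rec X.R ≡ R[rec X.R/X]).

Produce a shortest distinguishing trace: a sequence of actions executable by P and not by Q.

aaa

P's transition system — 4 states:
  s0 = rec X. a.a.a.0 + ((a.X)\{a} + (c.0 + (0 + 0))) ⊢ -a-> s1, -c-> s2
  s1 = a.a.0 ⊢ -a-> s3
  s2 = 0 ⊢ ∅
  s3 = a.0 ⊢ -a-> s2
Q's transition system — 3 states:
  t0 = rec X. a.a.0 + ((a.X)\{a} + (c.0 + (0 + 0))) ⊢ -a-> t1, -c-> t2
  t1 = a.0 ⊢ -a-> t2
  t2 = 0 ⊢ ∅
Trace ⟨aaa⟩ through P, begin at {s0}:
  after a @ step 1: {s1}
  after a @ step 2: {s3}
  after a @ step 3: {s2}
  ✓ P
Trace ⟨aaa⟩ through Q, begin at {t0}:
  after a @ step 1: {t1}
  after a @ step 2: {t2}
  after a @ step 3: ∅  — Q cannot continue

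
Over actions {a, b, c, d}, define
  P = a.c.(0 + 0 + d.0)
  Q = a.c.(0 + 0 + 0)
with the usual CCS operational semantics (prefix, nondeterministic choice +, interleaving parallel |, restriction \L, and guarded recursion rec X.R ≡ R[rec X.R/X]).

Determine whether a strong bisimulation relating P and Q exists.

NO

LTS(P): 4 reachable states
  u0 = a.c.(0 + 0 + d.0) → -a-> u1
  u1 = c.(0 + 0 + d.0) → -c-> u2
  u2 = 0 + 0 + d.0 → -d-> u3
  u3 = 0 → (no moves)
LTS(Q): 3 reachable states
  v0 = a.c.(0 + 0 + 0) → -a-> v1
  v1 = c.(0 + 0 + 0) → -c-> v2
  v2 = 0 + 0 + 0 → (no moves)
Coarsest stable partition (strong bisimilarity classes):
  B0 = {u0}
  B1 = {u1}
  B2 = {u2}
  B3 = {u3, v2}
  B4 = {v0}
  B5 = {v1}
u0 ∈ B0, v0 ∈ B4 → different blocks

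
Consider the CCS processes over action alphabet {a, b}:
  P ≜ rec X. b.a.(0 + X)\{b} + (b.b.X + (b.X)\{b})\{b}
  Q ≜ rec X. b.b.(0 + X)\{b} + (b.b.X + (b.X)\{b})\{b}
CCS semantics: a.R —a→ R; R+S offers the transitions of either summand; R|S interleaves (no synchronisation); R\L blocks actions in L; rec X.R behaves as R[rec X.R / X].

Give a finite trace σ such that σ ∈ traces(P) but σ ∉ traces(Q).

ba

Reachable graph of P (3 states):
  p0 = rec X. b.a.(0 + X)\{b} + (b.b.X + (b.X)\{b})\{b} :: =b=> p1
  p1 = a.(0 + (rec X. b.a.(0 + X)\{b} + (b.b.X + (b.X)\{b})\{b}))\{b} :: =a=> p2
  p2 = (0 + (rec X. b.a.(0 + X)\{b} + (b.b.X + (b.X)\{b})\{b}))\{b} :: ·
Reachable graph of Q (3 states):
  q0 = rec X. b.b.(0 + X)\{b} + (b.b.X + (b.X)\{b})\{b} :: =b=> q1
  q1 = b.(0 + (rec X. b.b.(0 + X)\{b} + (b.b.X + (b.X)\{b})\{b}))\{b} :: =b=> q2
  q2 = (0 + (rec X. b.b.(0 + X)\{b} + (b.b.X + (b.X)\{b})\{b}))\{b} :: ·
Run σ = ⟨ba⟩ on P: start {p0}
  step 1 (b): {p1}
  step 2 (a): {p2}
  P completes σ.
Run σ = ⟨ba⟩ on Q: start {q0}
  step 1 (b): {q1}
  step 2 (a): ∅ (Q stuck)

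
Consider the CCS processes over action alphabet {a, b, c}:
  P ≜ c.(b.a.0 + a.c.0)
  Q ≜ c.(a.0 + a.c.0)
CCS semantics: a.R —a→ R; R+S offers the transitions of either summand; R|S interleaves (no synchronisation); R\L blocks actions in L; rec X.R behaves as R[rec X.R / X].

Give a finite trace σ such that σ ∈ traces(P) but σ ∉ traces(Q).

cb

LTS(P): 5 reachable states
  s0 = c.(b.a.0 + a.c.0) | —c→ s1
  s1 = b.a.0 + a.c.0 | —a→ s2, —b→ s3
  s2 = c.0 | —c→ s4
  s3 = a.0 | —a→ s4
  s4 = 0 | ·
LTS(Q): 4 reachable states
  t0 = c.(a.0 + a.c.0) | —c→ t1
  t1 = a.0 + a.c.0 | —a→ t2, —a→ t3
  t2 = 0 | ·
  t3 = c.0 | —c→ t2
Executing cb from P (initial set {s0}):
  [1] c ⇒ {s1}
  [2] b ⇒ {s3}
  P completes σ.
Executing cb from Q (initial set {t0}):
  [1] c ⇒ {t1}
  [2] b ⇒ ∅ (Q stuck)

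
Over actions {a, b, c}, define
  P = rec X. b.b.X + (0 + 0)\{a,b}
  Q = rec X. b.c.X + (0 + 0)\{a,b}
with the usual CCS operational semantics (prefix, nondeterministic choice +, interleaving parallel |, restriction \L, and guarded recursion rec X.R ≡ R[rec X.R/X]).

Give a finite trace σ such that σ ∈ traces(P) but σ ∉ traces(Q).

LTS(P): 2 reachable states
  s0 = rec X. b.b.X + (0 + 0)\{a,b} ⊢ ··b··> s1
  s1 = b.(rec X. b.b.X + (0 + 0)\{a,b}) ⊢ ··b··> s0
LTS(Q): 2 reachable states
  t0 = rec X. b.c.X + (0 + 0)\{a,b} ⊢ ··b··> t1
  t1 = c.(rec X. b.c.X + (0 + 0)\{a,b}) ⊢ ··c··> t0
Trace ⟨bb⟩ through P, begin at {s0}:
  [1] b ⇒ {s1}
  [2] b ⇒ {s0}
  — P admits the full trace.
Trace ⟨bb⟩ through Q, begin at {t0}:
  [1] b ⇒ {t1}
  [2] b ⇒ ∅  — Q cannot continue

bb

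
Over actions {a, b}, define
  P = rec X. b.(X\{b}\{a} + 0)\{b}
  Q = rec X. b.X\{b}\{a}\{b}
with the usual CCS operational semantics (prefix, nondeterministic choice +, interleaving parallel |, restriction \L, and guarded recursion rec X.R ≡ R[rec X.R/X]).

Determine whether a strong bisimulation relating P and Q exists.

bisimilar

P's transition system — 2 states:
  s0 = rec X. b.(X\{b}\{a} + 0)\{b} :: =b=> s1
  s1 = ((rec X. b.(X\{b}\{a} + 0)\{b})\{b}\{a} + 0)\{b} :: stopped
Q's transition system — 2 states:
  t0 = rec X. b.X\{b}\{a}\{b} :: =b=> t1
  t1 = (rec X. b.X\{b}\{a}\{b})\{b}\{a}\{b} :: stopped
Partition-refinement fixed point:
  B0 = {s0, t0}
  B1 = {s1, t1}
s0 ∈ B0, t0 ∈ B0 → same block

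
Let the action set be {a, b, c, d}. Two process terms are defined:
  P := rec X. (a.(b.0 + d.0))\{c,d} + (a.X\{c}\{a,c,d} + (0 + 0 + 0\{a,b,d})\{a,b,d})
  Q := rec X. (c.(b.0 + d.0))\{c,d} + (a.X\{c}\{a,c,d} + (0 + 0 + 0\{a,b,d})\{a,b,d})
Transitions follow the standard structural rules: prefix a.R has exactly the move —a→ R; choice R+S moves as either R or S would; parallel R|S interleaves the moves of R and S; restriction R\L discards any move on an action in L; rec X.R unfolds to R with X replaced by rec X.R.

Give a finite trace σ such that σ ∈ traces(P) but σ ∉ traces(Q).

P's transition system — 4 states:
  m0 = rec X. (a.(b.0 + d.0))\{c,d} + (a.X\{c}\{a,c,d} + (0 + 0 + 0\{a,b,d})\{a,b,d}) ⊢ --a--▸ m1, --a--▸ m2
  m1 = (b.0 + d.0)\{c,d} ⊢ --b--▸ m3
  m2 = (rec X. (a.(b.0 + d.0))\{c,d} + (a.X\{c}\{a,c,d} + (0 + 0 + 0\{a,b,d})\{a,b,d}))\{c}\{a,c,d} ⊢ ·
  m3 = 0\{c,d} ⊢ ·
Q's transition system — 2 states:
  n0 = rec X. (c.(b.0 + d.0))\{c,d} + (a.X\{c}\{a,c,d} + (0 + 0 + 0\{a,b,d})\{a,b,d}) ⊢ --a--▸ n1
  n1 = (rec X. (c.(b.0 + d.0))\{c,d} + (a.X\{c}\{a,c,d} + (0 + 0 + 0\{a,b,d})\{a,b,d}))\{c}\{a,c,d} ⊢ ·
Run σ = ⟨ab⟩ on P: start {m0}
  after a @ step 1: {m1, m2}
  after b @ step 2: {m3}
  — P admits the full trace.
Run σ = ⟨ab⟩ on Q: start {n0}
  after a @ step 1: {n1}
  after b @ step 2: no successor for Q

ab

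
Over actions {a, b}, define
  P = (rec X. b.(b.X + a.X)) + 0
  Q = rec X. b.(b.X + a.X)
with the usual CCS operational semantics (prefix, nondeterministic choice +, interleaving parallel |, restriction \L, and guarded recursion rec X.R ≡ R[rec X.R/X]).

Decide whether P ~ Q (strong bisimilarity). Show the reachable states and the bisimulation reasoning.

Reachable graph of P (3 states):
  s0 = (rec X. b.(b.X + a.X)) + 0 ⊢ —b→ s1
  s1 = b.(rec X. b.(b.X + a.X)) + a.(rec X. b.(b.X + a.X)) ⊢ —a→ s2, —b→ s2
  s2 = rec X. b.(b.X + a.X) ⊢ —b→ s1
Reachable graph of Q (2 states):
  t0 = rec X. b.(b.X + a.X) ⊢ —b→ t1
  t1 = b.(rec X. b.(b.X + a.X)) + a.(rec X. b.(b.X + a.X)) ⊢ —a→ t0, —b→ t0
Coarsest stable partition (strong bisimilarity classes):
  B0 = {s0, s2, t0}
  B1 = {s1, t1}
s0 ∈ B0, t0 ∈ B0 → same block

bisimilar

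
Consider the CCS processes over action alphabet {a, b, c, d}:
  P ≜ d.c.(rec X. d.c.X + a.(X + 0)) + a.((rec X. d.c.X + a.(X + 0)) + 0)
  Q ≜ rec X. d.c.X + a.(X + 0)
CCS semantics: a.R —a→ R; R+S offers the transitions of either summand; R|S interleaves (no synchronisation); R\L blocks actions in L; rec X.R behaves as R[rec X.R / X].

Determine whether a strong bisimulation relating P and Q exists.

P ~ Q

P's transition system — 4 states:
  m0 = d.c.(rec X. d.c.X + a.(X + 0)) + a.((rec X. d.c.X + a.(X + 0)) + 0) → -a-> m1, -d-> m2
  m1 = (rec X. d.c.X + a.(X + 0)) + 0 → -a-> m1, -d-> m2
  m2 = c.(rec X. d.c.X + a.(X + 0)) → -c-> m3
  m3 = rec X. d.c.X + a.(X + 0) → -a-> m1, -d-> m2
Q's transition system — 3 states:
  n0 = rec X. d.c.X + a.(X + 0) → -a-> n1, -d-> n2
  n1 = (rec X. d.c.X + a.(X + 0)) + 0 → -a-> n1, -d-> n2
  n2 = c.(rec X. d.c.X + a.(X + 0)) → -c-> n0
Coarsest stable partition (strong bisimilarity classes):
  B0 = {m0, m1, m3, n0, n1}
  B1 = {m2, n2}
m0 ∈ B0, n0 ∈ B0 → same block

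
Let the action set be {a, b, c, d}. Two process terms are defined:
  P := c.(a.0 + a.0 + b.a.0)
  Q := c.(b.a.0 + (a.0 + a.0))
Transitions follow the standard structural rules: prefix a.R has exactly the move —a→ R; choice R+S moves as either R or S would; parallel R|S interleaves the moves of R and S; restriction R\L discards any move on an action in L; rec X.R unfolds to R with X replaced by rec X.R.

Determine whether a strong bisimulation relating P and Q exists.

P's transition system — 4 states:
  s0 = c.(a.0 + a.0 + b.a.0) has moves —c→ s1
  s1 = a.0 + a.0 + b.a.0 has moves —a→ s2, —b→ s3
  s2 = 0 has moves (no moves)
  s3 = a.0 has moves —a→ s2
Q's transition system — 4 states:
  t0 = c.(b.a.0 + (a.0 + a.0)) has moves —c→ t1
  t1 = b.a.0 + (a.0 + a.0) has moves —a→ t2, —b→ t3
  t2 = 0 has moves (no moves)
  t3 = a.0 has moves —a→ t2
Partition-refinement fixed point:
  B0 = {s0, t0}
  B1 = {s1, t1}
  B2 = {s2, t2}
  B3 = {s3, t3}
s0 ∈ B0, t0 ∈ B0 → same block

YES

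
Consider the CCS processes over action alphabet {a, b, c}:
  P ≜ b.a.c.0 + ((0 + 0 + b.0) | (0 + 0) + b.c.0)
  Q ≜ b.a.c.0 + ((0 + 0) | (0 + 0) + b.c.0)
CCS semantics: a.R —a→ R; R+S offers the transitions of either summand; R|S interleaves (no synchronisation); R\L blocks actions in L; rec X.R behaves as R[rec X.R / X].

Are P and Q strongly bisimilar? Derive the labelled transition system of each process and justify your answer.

P ≁ Q

P's transition system — 5 states:
  u0 = b.a.c.0 + ((0 + 0 + b.0) | (0 + 0) + b.c.0) has moves -b-> u1, -b-> u2, -b-> u3
  u1 = 0 | (0 + 0) has moves (no moves)
  u2 = a.c.0 has moves -a-> u3
  u3 = c.0 has moves -c-> u4
  u4 = 0 has moves (no moves)
Q's transition system — 4 states:
  v0 = b.a.c.0 + ((0 + 0) | (0 + 0) + b.c.0) has moves -b-> v1, -b-> v2
  v1 = a.c.0 has moves -a-> v2
  v2 = c.0 has moves -c-> v3
  v3 = 0 has moves (no moves)
Bisimilarity quotient blocks:
  B0 = {u0}
  B1 = {u1, u4, v3}
  B2 = {u2, v1}
  B3 = {u3, v2}
  B4 = {v0}
u0 ∈ B0, v0 ∈ B4 → different blocks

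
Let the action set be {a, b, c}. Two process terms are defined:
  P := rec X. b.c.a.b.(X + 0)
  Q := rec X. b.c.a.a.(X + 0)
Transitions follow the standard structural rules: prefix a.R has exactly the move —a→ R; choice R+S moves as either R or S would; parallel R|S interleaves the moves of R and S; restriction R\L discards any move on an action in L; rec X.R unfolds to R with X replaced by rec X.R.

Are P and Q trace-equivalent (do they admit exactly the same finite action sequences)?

P's transition system — 5 states:
  u0 = rec X. b.c.a.b.(X + 0) → --b--▸ u1
  u1 = c.a.b.((rec X. b.c.a.b.(X + 0)) + 0) → --c--▸ u2
  u2 = a.b.((rec X. b.c.a.b.(X + 0)) + 0) → --a--▸ u3
  u3 = b.((rec X. b.c.a.b.(X + 0)) + 0) → --b--▸ u4
  u4 = (rec X. b.c.a.b.(X + 0)) + 0 → --b--▸ u1
Q's transition system — 5 states:
  v0 = rec X. b.c.a.a.(X + 0) → --b--▸ v1
  v1 = c.a.a.((rec X. b.c.a.a.(X + 0)) + 0) → --c--▸ v2
  v2 = a.a.((rec X. b.c.a.a.(X + 0)) + 0) → --a--▸ v3
  v3 = a.((rec X. b.c.a.a.(X + 0)) + 0) → --a--▸ v4
  v4 = (rec X. b.c.a.a.(X + 0)) + 0 → --b--▸ v1
Run σ = ⟨bcab⟩ on P: start {u0}
  after b @ step 1: {u1}
  after c @ step 2: {u2}
  after a @ step 3: {u3}
  after b @ step 4: {u4}
  P completes σ.
Run σ = ⟨bcab⟩ on Q: start {v0}
  after b @ step 1: {v1}
  after c @ step 2: {v2}
  after a @ step 3: {v3}
  after b @ step 4: no successor for Q

trace-distinct — witness ⟨bcab⟩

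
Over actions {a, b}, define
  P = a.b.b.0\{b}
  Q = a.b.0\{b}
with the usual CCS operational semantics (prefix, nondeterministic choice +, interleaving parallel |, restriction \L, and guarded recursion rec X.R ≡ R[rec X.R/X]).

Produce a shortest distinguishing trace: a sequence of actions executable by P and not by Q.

abb

Reachable graph of P (4 states):
  m0 = a.b.b.0\{b} → ··a··> m1
  m1 = b.b.0\{b} → ··b··> m2
  m2 = b.0\{b} → ··b··> m3
  m3 = 0\{b} → ∅
Reachable graph of Q (3 states):
  n0 = a.b.0\{b} → ··a··> n1
  n1 = b.0\{b} → ··b··> n2
  n2 = 0\{b} → ∅
Executing abb from P (initial set {m0}):
  [1] a ⇒ {m1}
  [2] b ⇒ {m2}
  [3] b ⇒ {m3}
  — P admits the full trace.
Executing abb from Q (initial set {n0}):
  [1] a ⇒ {n1}
  [2] b ⇒ {n2}
  [3] b ⇒ ∅  — Q cannot continue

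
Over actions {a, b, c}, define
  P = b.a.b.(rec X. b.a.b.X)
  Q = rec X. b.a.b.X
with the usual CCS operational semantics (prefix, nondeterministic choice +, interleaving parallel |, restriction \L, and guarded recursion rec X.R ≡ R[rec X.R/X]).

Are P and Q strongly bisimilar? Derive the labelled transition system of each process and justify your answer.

Reachable graph of P (4 states):
  s0 = b.a.b.(rec X. b.a.b.X) | =b=> s1
  s1 = a.b.(rec X. b.a.b.X) | =a=> s2
  s2 = b.(rec X. b.a.b.X) | =b=> s3
  s3 = rec X. b.a.b.X | =b=> s1
Reachable graph of Q (3 states):
  t0 = rec X. b.a.b.X | =b=> t1
  t1 = a.b.(rec X. b.a.b.X) | =a=> t2
  t2 = b.(rec X. b.a.b.X) | =b=> t0
Partition-refinement fixed point:
  B0 = {s0, s3, t0}
  B1 = {s1, t1}
  B2 = {s2, t2}
s0 ∈ B0, t0 ∈ B0 → same block

bisimilar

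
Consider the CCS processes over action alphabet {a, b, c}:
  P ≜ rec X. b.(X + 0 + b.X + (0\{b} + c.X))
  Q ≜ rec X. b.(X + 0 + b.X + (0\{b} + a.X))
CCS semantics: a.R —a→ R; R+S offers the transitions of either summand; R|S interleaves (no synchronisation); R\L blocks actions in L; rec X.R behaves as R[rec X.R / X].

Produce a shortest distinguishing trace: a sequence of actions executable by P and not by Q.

P's transition system — 2 states:
  p0 = rec X. b.(X + 0 + b.X + (0\{b} + c.X)) → --b--▸ p1
  p1 = (rec X. b.(X + 0 + b.X + (0\{b} + c.X))) + 0 + b.(rec X. b.(X + 0 + b.X + (0\{b} + c.X))) + (0\{b} + c.(rec X. b.(X + 0 + b.X + (0\{b} + c.X)))) → --b--▸ p0, --b--▸ p1, --c--▸ p0
Q's transition system — 2 states:
  q0 = rec X. b.(X + 0 + b.X + (0\{b} + a.X)) → --b--▸ q1
  q1 = (rec X. b.(X + 0 + b.X + (0\{b} + a.X))) + 0 + b.(rec X. b.(X + 0 + b.X + (0\{b} + a.X))) + (0\{b} + a.(rec X. b.(X + 0 + b.X + (0\{b} + a.X)))) → --a--▸ q0, --b--▸ q0, --b--▸ q1
Trace ⟨bc⟩ through P, begin at {p0}:
  [1] b ⇒ {p1}
  [2] c ⇒ {p0}
  ✓ P
Trace ⟨bc⟩ through Q, begin at {q0}:
  [1] b ⇒ {q1}
  [2] c ⇒ ∅ (Q stuck)

bc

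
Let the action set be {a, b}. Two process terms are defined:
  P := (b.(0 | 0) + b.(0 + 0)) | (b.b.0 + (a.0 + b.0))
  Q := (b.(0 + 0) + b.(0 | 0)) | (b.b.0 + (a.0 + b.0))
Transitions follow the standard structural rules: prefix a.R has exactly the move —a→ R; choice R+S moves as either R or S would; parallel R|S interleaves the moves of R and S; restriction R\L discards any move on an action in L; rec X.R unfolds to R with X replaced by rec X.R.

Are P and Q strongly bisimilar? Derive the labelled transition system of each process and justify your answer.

Reachable graph of P (9 states):
  p0 = (b.(0 | 0) + b.(0 + 0)) | (b.b.0 + (a.0 + b.0)) ⊢ --a--▸ p1, --b--▸ p1, --b--▸ p2, --b--▸ p3, --b--▸ p4
  p1 = (b.(0 | 0) + b.(0 + 0)) | 0 ⊢ --b--▸ p5, --b--▸ p6
  p2 = (0 + 0) | (b.b.0 + (a.0 + b.0)) ⊢ --a--▸ p5, --b--▸ p5, --b--▸ p7
  p3 = (b.(0 | 0) + b.(0 + 0)) | b.0 ⊢ --b--▸ p1, --b--▸ p7, --b--▸ p8
  p4 = 0 | 0 | (b.b.0 + (a.0 + b.0)) ⊢ --a--▸ p6, --b--▸ p6, --b--▸ p8
  p5 = (0 + 0) | 0 ⊢ deadlocked
  p6 = 0 | 0 | 0 ⊢ deadlocked
  p7 = (0 + 0) | b.0 ⊢ --b--▸ p5
  p8 = 0 | 0 | b.0 ⊢ --b--▸ p6
Reachable graph of Q (9 states):
  q0 = (b.(0 + 0) + b.(0 | 0)) | (b.b.0 + (a.0 + b.0)) ⊢ --a--▸ q1, --b--▸ q1, --b--▸ q2, --b--▸ q3, --b--▸ q4
  q1 = (b.(0 + 0) + b.(0 | 0)) | 0 ⊢ --b--▸ q5, --b--▸ q6
  q2 = (0 + 0) | (b.b.0 + (a.0 + b.0)) ⊢ --a--▸ q5, --b--▸ q5, --b--▸ q7
  q3 = (b.(0 + 0) + b.(0 | 0)) | b.0 ⊢ --b--▸ q1, --b--▸ q7, --b--▸ q8
  q4 = 0 | 0 | (b.b.0 + (a.0 + b.0)) ⊢ --a--▸ q6, --b--▸ q6, --b--▸ q8
  q5 = (0 + 0) | 0 ⊢ deadlocked
  q6 = 0 | 0 | 0 ⊢ deadlocked
  q7 = (0 + 0) | b.0 ⊢ --b--▸ q5
  q8 = 0 | 0 | b.0 ⊢ --b--▸ q6
Coarsest stable partition (strong bisimilarity classes):
  B0 = {p0, q0}
  B1 = {p1, p7, p8, q1, q7, q8}
  B2 = {p5, p6, q5, q6}
  B3 = {p3, q3}
  B4 = {p2, p4, q2, q4}
p0 ∈ B0, q0 ∈ B0 → same block

P ~ Q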